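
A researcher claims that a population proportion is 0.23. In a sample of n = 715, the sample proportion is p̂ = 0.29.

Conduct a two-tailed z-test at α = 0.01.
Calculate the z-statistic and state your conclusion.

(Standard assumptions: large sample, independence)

H₀: p = 0.23, H₁: p ≠ 0.23
Standard error: SE = √(p₀(1-p₀)/n) = √(0.23×0.77/715) = 0.015738
z-statistic: z = (p̂ - p₀)/SE = (0.29 - 0.23)/0.015738 = 3.8124
Critical value: z_0.005 = ±2.576
p-value = 0.0001
Decision: reject H₀ at α = 0.01

Answer: z = 3.8124, reject H₀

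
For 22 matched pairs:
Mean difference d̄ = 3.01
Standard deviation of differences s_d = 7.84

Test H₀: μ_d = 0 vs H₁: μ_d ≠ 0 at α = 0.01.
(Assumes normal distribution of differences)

df = n - 1 = 21
SE = s_d/√n = 7.84/√22 = 1.6715
t = d̄/SE = 3.01/1.6715 = 1.8008
Critical value: t_{0.005,21} = ±2.831
p-value ≈ 0.0861
Decision: fail to reject H₀

Answer: t = 1.8008, fail to reject H₀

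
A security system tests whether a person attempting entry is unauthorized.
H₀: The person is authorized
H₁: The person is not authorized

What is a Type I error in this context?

Type I error: rejecting H₀ when it is actually true (false positive).
Type II error: failing to reject H₀ when H₁ is actually true (false negative).

Answer: Denying entry to an authorized person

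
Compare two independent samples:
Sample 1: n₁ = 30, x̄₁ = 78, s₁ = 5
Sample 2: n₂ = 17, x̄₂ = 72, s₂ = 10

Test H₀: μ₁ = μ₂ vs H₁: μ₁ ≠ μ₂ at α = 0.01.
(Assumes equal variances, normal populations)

Answer: t = 2.7496, reject H₀

Derivation:
Pooled variance: s²_p = [29×5² + 16×10²]/(45) = 51.6667
s_p = 7.1880
SE = s_p×√(1/n₁ + 1/n₂) = 7.1880×√(1/30 + 1/17) = 2.1821
t = (x̄₁ - x̄₂)/SE = (78 - 72)/2.1821 = 2.7496
df = 45, t-critical = ±2.690
Decision: reject H₀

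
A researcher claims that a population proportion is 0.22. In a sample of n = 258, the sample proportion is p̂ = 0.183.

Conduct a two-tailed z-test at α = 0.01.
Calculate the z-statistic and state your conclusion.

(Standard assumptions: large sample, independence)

H₀: p = 0.22, H₁: p ≠ 0.22
Standard error: SE = √(p₀(1-p₀)/n) = √(0.22×0.78/258) = 0.025790
z-statistic: z = (p̂ - p₀)/SE = (0.183 - 0.22)/0.025790 = -1.4347
Critical value: z_0.005 = ±2.576
p-value = 0.1514
Decision: fail to reject H₀ at α = 0.01

Answer: z = -1.4347, fail to reject H₀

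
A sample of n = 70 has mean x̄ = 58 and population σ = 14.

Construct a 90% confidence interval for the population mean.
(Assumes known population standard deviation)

Confidence level: 90%, α = 0.1
z_0.05 = 1.645
SE = σ/√n = 14/√70 = 1.6733
Margin of error = 1.645 × 1.6733 = 2.7526
CI: x̄ ± margin = 58 ± 2.7526
CI: (55.2474, 60.7526)

Answer: (55.2474, 60.7526)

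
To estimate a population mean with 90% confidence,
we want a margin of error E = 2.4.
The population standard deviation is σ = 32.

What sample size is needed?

z_0.05 = 1.645
n = (z×σ/E)² = (1.645×32/2.4)²
n = 481.0711
Round up: n = 482

Answer: n = 482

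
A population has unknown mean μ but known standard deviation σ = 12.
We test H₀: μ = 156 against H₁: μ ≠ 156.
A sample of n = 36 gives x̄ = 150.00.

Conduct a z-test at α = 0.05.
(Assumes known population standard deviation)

Answer: z = -3.0000, reject H₀

Derivation:
Standard error: SE = σ/√n = 12/√36 = 2.0000
z-statistic: z = (x̄ - μ₀)/SE = (150.00 - 156)/2.0000 = -3.0000
Critical value: ±1.960
p-value = 0.0027
Decision: reject H₀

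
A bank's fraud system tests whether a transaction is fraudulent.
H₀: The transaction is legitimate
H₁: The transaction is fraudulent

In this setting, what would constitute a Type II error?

Type I error (α): Rejecting H₀ when H₀ is true
Type II error (β): Failing to reject H₀ when H₁ is true

Answer: Allowing a fraudulent transaction to go through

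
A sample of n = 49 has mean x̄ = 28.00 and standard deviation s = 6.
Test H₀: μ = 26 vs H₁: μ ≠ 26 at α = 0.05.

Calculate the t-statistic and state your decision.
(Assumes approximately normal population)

df = n - 1 = 48
SE = s/√n = 6/√49 = 0.8571
t = (x̄ - μ₀)/SE = (28.00 - 26)/0.8571 = 2.3335
Critical value: t_{0.025,48} = ±2.011
p-value ≈ 0.0239
Decision: reject H₀

Answer: t = 2.3335, reject H₀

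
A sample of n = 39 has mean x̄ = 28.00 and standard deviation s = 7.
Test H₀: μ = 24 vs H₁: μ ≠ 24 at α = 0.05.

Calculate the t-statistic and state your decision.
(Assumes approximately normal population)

df = n - 1 = 38
SE = s/√n = 7/√39 = 1.1209
t = (x̄ - μ₀)/SE = (28.00 - 24)/1.1209 = 3.5686
Critical value: t_{0.025,38} = ±2.024
p-value ≈ 0.0010
Decision: reject H₀

Answer: t = 3.5686, reject H₀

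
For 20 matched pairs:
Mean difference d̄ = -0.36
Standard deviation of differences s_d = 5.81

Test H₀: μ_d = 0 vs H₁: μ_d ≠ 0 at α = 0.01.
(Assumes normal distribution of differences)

Answer: t = -0.2771, fail to reject H₀

Derivation:
df = n - 1 = 19
SE = s_d/√n = 5.81/√20 = 1.2992
t = d̄/SE = -0.36/1.2992 = -0.2771
Critical value: t_{0.005,19} = ±2.861
p-value ≈ 0.7847
Decision: fail to reject H₀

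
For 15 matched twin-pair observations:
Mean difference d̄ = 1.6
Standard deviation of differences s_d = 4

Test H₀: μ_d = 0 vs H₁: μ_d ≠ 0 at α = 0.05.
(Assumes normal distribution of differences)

df = n - 1 = 14
SE = s_d/√n = 4/√15 = 1.0328
t = d̄/SE = 1.6/1.0328 = 1.5492
Critical value: t_{0.025,14} = ±2.145
p-value ≈ 0.1436
Decision: fail to reject H₀

Answer: t = 1.5492, fail to reject H₀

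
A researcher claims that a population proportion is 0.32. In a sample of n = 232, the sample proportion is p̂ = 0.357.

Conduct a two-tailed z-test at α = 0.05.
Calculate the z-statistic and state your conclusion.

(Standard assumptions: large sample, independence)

H₀: p = 0.32, H₁: p ≠ 0.32
Standard error: SE = √(p₀(1-p₀)/n) = √(0.32×0.68/232) = 0.030626
z-statistic: z = (p̂ - p₀)/SE = (0.357 - 0.32)/0.030626 = 1.2081
Critical value: z_0.025 = ±1.960
p-value = 0.2270
Decision: fail to reject H₀ at α = 0.05

Answer: z = 1.2081, fail to reject H₀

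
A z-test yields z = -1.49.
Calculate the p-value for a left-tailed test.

For z = -1.49:
p = P(Z < -1.49) = Φ(-1.49) = 0.0681

Answer: p-value ≈ 0.0681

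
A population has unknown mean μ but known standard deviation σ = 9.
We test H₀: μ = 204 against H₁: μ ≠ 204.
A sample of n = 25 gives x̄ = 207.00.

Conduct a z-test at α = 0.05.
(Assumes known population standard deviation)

Standard error: SE = σ/√n = 9/√25 = 1.8000
z-statistic: z = (x̄ - μ₀)/SE = (207.00 - 204)/1.8000 = 1.6667
Critical value: ±1.960
p-value = 0.0956
Decision: fail to reject H₀

Answer: z = 1.6667, fail to reject H₀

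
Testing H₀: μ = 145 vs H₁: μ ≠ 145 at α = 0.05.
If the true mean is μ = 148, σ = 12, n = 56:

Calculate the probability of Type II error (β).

Answer: β ≈ 0.5355

Derivation:
SE = σ/√n = 12/√56 = 1.6036
Critical values: μ₀ ± z_0.025×SE = 145 ± 1.960×1.6036
Acceptance region: (141.8569, 148.1431)
Under H₁ (μ = 148): z_high = (148.1431 - 148)/1.6036 = 0.0892, z_low = (141.8569 - 148)/1.6036 = -3.8308
β = P(not reject | H₁) = Φ(0.0892) - Φ(-3.8308) ≈ 0.5355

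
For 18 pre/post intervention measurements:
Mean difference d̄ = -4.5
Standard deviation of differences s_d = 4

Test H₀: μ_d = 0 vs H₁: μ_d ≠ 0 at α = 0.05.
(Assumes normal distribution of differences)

df = n - 1 = 17
SE = s_d/√n = 4/√18 = 0.9428
t = d̄/SE = -4.5/0.9428 = -4.7730
Critical value: t_{0.025,17} = ±2.110
p-value ≈ 0.0002
Decision: reject H₀

Answer: t = -4.7730, reject H₀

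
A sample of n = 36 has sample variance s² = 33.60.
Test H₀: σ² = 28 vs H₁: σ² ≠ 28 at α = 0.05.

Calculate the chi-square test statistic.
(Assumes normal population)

Answer: χ² = 42.0000, fail to reject H₀

Derivation:
df = n - 1 = 35
χ² = (n-1)s²/σ₀² = 35×33.60/28 = 42.0000
Critical values: χ²_{0.975,35} = 20.569, χ²_{0.025,35} = 53.203
Rejection region: χ² < 20.569 or χ² > 53.203
Decision: fail to reject H₀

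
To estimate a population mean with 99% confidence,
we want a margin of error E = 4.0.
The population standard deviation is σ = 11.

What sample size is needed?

Answer: n = 51

Derivation:
z_0.005 = 2.576
n = (z×σ/E)² = (2.576×11/4.0)²
n = 50.1831
Round up: n = 51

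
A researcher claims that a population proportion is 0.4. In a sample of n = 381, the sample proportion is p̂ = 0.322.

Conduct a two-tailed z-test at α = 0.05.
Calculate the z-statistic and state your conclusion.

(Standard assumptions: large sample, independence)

H₀: p = 0.4, H₁: p ≠ 0.4
Standard error: SE = √(p₀(1-p₀)/n) = √(0.4×0.6/381) = 0.025098
z-statistic: z = (p̂ - p₀)/SE = (0.322 - 0.4)/0.025098 = -3.1078
Critical value: z_0.025 = ±1.960
p-value = 0.0019
Decision: reject H₀ at α = 0.05

Answer: z = -3.1078, reject H₀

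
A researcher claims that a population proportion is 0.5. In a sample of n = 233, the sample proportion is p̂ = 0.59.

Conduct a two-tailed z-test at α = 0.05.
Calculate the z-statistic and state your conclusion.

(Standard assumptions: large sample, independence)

H₀: p = 0.5, H₁: p ≠ 0.5
Standard error: SE = √(p₀(1-p₀)/n) = √(0.5×0.5/233) = 0.032756
z-statistic: z = (p̂ - p₀)/SE = (0.59 - 0.5)/0.032756 = 2.7476
Critical value: z_0.025 = ±1.960
p-value = 0.0060
Decision: reject H₀ at α = 0.05

Answer: z = 2.7476, reject H₀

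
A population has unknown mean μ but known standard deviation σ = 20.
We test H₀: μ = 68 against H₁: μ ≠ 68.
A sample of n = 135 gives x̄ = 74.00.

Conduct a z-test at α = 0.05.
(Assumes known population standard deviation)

Answer: z = 3.4857, reject H₀

Derivation:
Standard error: SE = σ/√n = 20/√135 = 1.7213
z-statistic: z = (x̄ - μ₀)/SE = (74.00 - 68)/1.7213 = 3.4857
Critical value: ±1.960
p-value = 0.0005
Decision: reject H₀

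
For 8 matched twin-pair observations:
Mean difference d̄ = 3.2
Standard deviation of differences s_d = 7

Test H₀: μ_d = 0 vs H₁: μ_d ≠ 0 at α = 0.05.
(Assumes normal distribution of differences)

Answer: t = 1.2930, fail to reject H₀

Derivation:
df = n - 1 = 7
SE = s_d/√n = 7/√8 = 2.4749
t = d̄/SE = 3.2/2.4749 = 1.2930
Critical value: t_{0.025,7} = ±2.365
p-value ≈ 0.2370
Decision: fail to reject H₀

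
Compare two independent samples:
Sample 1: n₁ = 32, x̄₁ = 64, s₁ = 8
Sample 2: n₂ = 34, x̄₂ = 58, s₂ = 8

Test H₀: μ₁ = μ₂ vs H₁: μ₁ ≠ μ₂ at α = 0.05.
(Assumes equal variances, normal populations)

Pooled variance: s²_p = [31×8² + 33×8²]/(64) = 64.0000
s_p = 8.0000
SE = s_p×√(1/n₁ + 1/n₂) = 8.0000×√(1/32 + 1/34) = 1.9704
t = (x̄₁ - x̄₂)/SE = (64 - 58)/1.9704 = 3.0451
df = 64, t-critical = ±1.998
Decision: reject H₀

Answer: t = 3.0451, reject H₀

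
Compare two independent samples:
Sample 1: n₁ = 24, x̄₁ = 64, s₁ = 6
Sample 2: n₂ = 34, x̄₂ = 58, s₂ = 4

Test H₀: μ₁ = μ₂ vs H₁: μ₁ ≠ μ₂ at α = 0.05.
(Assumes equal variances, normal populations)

Answer: t = 4.5735, reject H₀

Derivation:
Pooled variance: s²_p = [23×6² + 33×4²]/(56) = 24.2143
s_p = 4.9208
SE = s_p×√(1/n₁ + 1/n₂) = 4.9208×√(1/24 + 1/34) = 1.3119
t = (x̄₁ - x̄₂)/SE = (64 - 58)/1.3119 = 4.5735
df = 56, t-critical = ±2.003
Decision: reject H₀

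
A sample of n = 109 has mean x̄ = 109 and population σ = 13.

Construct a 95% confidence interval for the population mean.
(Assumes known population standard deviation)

Confidence level: 95%, α = 0.05
z_0.025 = 1.960
SE = σ/√n = 13/√109 = 1.2452
Margin of error = 1.960 × 1.2452 = 2.4406
CI: x̄ ± margin = 109 ± 2.4406
CI: (106.5594, 111.4406)

Answer: (106.5594, 111.4406)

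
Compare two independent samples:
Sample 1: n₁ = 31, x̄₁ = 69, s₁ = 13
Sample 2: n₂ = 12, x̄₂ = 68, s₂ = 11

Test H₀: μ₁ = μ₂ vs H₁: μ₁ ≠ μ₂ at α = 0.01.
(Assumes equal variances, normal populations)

Pooled variance: s²_p = [30×13² + 11×11²]/(41) = 156.1220
s_p = 12.4949
SE = s_p×√(1/n₁ + 1/n₂) = 12.4949×√(1/31 + 1/12) = 4.2481
t = (x̄₁ - x̄₂)/SE = (69 - 68)/4.2481 = 0.2354
df = 41, t-critical = ±2.701
Decision: fail to reject H₀

Answer: t = 0.2354, fail to reject H₀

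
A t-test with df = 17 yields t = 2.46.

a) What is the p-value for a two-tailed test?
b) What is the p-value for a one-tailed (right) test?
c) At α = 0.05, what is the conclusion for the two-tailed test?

Using t-distribution with df = 17:
a) Two-tailed: p = 2×P(T > 2.46) = 0.0249
b) One-tailed: p = P(T > 2.46) = 0.0125
c) 0.0249 < 0.05, reject H₀

Answer: a) 0.0249, b) 0.0125, c) reject H₀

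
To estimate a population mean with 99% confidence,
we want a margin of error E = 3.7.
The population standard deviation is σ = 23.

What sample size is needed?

Answer: n = 257

Derivation:
z_0.005 = 2.576
n = (z×σ/E)² = (2.576×23/3.7)²
n = 256.4153
Round up: n = 257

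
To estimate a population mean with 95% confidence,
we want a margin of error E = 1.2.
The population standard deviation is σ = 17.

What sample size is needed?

Answer: n = 771

Derivation:
z_0.025 = 1.960
n = (z×σ/E)² = (1.960×17/1.2)²
n = 770.9878
Round up: n = 771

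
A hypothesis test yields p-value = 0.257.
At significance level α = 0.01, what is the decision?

Compare p-value to α:
0.257 ≥ 0.01
Decision: fail to reject H₀

Answer: fail to reject H₀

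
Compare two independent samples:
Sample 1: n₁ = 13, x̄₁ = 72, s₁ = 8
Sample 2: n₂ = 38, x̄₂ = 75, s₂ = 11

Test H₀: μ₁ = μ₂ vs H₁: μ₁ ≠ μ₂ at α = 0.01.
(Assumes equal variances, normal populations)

Pooled variance: s²_p = [12×8² + 37×11²]/(49) = 107.0408
s_p = 10.3461
SE = s_p×√(1/n₁ + 1/n₂) = 10.3461×√(1/13 + 1/38) = 3.3243
t = (x̄₁ - x̄₂)/SE = (72 - 75)/3.3243 = -0.9024
df = 49, t-critical = ±2.680
Decision: fail to reject H₀

Answer: t = -0.9024, fail to reject H₀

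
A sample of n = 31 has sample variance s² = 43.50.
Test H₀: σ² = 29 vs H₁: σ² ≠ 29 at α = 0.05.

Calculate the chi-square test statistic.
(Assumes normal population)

Answer: χ² = 45.0000, fail to reject H₀

Derivation:
df = n - 1 = 30
χ² = (n-1)s²/σ₀² = 30×43.50/29 = 45.0000
Critical values: χ²_{0.975,30} = 16.791, χ²_{0.025,30} = 46.979
Rejection region: χ² < 16.791 or χ² > 46.979
Decision: fail to reject H₀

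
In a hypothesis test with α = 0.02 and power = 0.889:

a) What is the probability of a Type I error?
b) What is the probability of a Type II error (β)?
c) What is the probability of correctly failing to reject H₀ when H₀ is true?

a) Type I error probability = α = 0.02
b) Power = P(reject H₀ | H₁ true) = 1 - β = 0.889, so Type II error probability = β = 1 - Power = 0.111
c) P(fail to reject H₀ | H₀ true) = 1 - α = 0.98

Answer: a) 0.02, b) 0.111, c) 0.98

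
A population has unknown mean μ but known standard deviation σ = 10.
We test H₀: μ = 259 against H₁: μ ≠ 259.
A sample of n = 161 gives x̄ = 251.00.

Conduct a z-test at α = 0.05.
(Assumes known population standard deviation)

Answer: z = -10.1510, reject H₀

Derivation:
Standard error: SE = σ/√n = 10/√161 = 0.7881
z-statistic: z = (x̄ - μ₀)/SE = (251.00 - 259)/0.7881 = -10.1510
Critical value: ±1.960
p-value < 0.0001
Decision: reject H₀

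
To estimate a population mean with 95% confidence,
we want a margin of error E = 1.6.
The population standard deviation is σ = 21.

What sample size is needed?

Answer: n = 662

Derivation:
z_0.025 = 1.960
n = (z×σ/E)² = (1.960×21/1.6)²
n = 661.7756
Round up: n = 662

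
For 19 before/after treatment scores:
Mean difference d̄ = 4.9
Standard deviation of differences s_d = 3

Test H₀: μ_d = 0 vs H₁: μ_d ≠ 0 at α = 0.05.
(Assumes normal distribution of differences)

Answer: t = 7.1200, reject H₀

Derivation:
df = n - 1 = 18
SE = s_d/√n = 3/√19 = 0.6882
t = d̄/SE = 4.9/0.6882 = 7.1200
Critical value: t_{0.025,18} = ±2.101
p-value < 0.0001
Decision: reject H₀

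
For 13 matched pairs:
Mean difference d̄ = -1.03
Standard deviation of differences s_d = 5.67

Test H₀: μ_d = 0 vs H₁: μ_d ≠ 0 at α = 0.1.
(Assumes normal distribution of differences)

Answer: t = -0.6550, fail to reject H₀

Derivation:
df = n - 1 = 12
SE = s_d/√n = 5.67/√13 = 1.5726
t = d̄/SE = -1.03/1.5726 = -0.6550
Critical value: t_{0.05,12} = ±1.782
p-value ≈ 0.5248
Decision: fail to reject H₀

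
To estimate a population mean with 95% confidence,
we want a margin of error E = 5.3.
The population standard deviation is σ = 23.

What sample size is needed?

z_0.025 = 1.960
n = (z×σ/E)² = (1.960×23/5.3)²
n = 72.3463
Round up: n = 73

Answer: n = 73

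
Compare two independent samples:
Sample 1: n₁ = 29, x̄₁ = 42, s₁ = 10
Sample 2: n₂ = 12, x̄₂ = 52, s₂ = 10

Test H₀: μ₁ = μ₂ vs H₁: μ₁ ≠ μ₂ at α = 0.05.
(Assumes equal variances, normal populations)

Pooled variance: s²_p = [28×10² + 11×10²]/(39) = 100.0000
s_p = 10.0000
SE = s_p×√(1/n₁ + 1/n₂) = 10.0000×√(1/29 + 1/12) = 3.4324
t = (x̄₁ - x̄₂)/SE = (42 - 52)/3.4324 = -2.9134
df = 39, t-critical = ±2.023
Decision: reject H₀

Answer: t = -2.9134, reject H₀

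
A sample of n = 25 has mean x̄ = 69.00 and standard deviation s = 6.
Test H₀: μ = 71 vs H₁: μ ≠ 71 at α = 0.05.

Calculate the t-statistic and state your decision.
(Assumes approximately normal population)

Answer: t = -1.6667, fail to reject H₀

Derivation:
df = n - 1 = 24
SE = s/√n = 6/√25 = 1.2000
t = (x̄ - μ₀)/SE = (69.00 - 71)/1.2000 = -1.6667
Critical value: t_{0.025,24} = ±2.064
p-value ≈ 0.1086
Decision: fail to reject H₀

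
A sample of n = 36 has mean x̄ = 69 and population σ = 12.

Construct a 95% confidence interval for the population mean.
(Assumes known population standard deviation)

Answer: (65.0800, 72.9200)

Derivation:
Confidence level: 95%, α = 0.05
z_0.025 = 1.960
SE = σ/√n = 12/√36 = 2.0000
Margin of error = 1.960 × 2.0000 = 3.9200
CI: x̄ ± margin = 69 ± 3.9200
CI: (65.0800, 72.9200)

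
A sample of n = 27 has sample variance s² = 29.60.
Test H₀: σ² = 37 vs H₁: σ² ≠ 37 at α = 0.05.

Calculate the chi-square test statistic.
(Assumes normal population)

Answer: χ² = 20.8000, fail to reject H₀

Derivation:
df = n - 1 = 26
χ² = (n-1)s²/σ₀² = 26×29.60/37 = 20.8000
Critical values: χ²_{0.975,26} = 13.844, χ²_{0.025,26} = 41.923
Rejection region: χ² < 13.844 or χ² > 41.923
Decision: fail to reject H₀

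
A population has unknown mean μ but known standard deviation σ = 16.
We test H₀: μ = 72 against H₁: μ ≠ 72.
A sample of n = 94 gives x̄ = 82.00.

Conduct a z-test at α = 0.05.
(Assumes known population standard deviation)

Standard error: SE = σ/√n = 16/√94 = 1.6503
z-statistic: z = (x̄ - μ₀)/SE = (82.00 - 72)/1.6503 = 6.0595
Critical value: ±1.960
p-value < 0.0001
Decision: reject H₀

Answer: z = 6.0595, reject H₀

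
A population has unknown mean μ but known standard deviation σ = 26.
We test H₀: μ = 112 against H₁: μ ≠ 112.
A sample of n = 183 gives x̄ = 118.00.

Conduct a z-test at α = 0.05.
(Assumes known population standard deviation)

Answer: z = 3.1217, reject H₀

Derivation:
Standard error: SE = σ/√n = 26/√183 = 1.9220
z-statistic: z = (x̄ - μ₀)/SE = (118.00 - 112)/1.9220 = 3.1217
Critical value: ±1.960
p-value = 0.0018
Decision: reject H₀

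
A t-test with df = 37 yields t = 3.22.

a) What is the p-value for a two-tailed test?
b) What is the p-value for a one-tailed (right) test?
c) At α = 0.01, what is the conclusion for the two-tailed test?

Answer: a) 0.0027, b) 0.0013, c) reject H₀

Derivation:
Using t-distribution with df = 37:
a) Two-tailed: p = 2×P(T > 3.22) = 0.0027
b) One-tailed: p = P(T > 3.22) = 0.0013
c) 0.0027 < 0.01, reject H₀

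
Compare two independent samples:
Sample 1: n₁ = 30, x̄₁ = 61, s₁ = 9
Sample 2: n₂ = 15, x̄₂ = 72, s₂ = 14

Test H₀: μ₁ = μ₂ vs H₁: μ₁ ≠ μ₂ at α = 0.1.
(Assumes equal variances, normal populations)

Answer: t = -3.1963, reject H₀

Derivation:
Pooled variance: s²_p = [29×9² + 14×14²]/(43) = 118.4419
s_p = 10.8831
SE = s_p×√(1/n₁ + 1/n₂) = 10.8831×√(1/30 + 1/15) = 3.4415
t = (x̄₁ - x̄₂)/SE = (61 - 72)/3.4415 = -3.1963
df = 43, t-critical = ±1.681
Decision: reject H₀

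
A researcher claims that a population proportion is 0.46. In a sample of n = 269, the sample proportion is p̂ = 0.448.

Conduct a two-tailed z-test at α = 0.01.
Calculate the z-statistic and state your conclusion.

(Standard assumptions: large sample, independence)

Answer: z = -0.3949, fail to reject H₀

Derivation:
H₀: p = 0.46, H₁: p ≠ 0.46
Standard error: SE = √(p₀(1-p₀)/n) = √(0.46×0.54/269) = 0.030388
z-statistic: z = (p̂ - p₀)/SE = (0.448 - 0.46)/0.030388 = -0.3949
Critical value: z_0.005 = ±2.576
p-value = 0.6929
Decision: fail to reject H₀ at α = 0.01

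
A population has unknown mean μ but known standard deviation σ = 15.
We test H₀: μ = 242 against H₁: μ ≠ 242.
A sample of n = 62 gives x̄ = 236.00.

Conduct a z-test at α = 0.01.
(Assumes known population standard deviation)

Standard error: SE = σ/√n = 15/√62 = 1.9050
z-statistic: z = (x̄ - μ₀)/SE = (236.00 - 242)/1.9050 = -3.1496
Critical value: ±2.576
p-value = 0.0016
Decision: reject H₀

Answer: z = -3.1496, reject H₀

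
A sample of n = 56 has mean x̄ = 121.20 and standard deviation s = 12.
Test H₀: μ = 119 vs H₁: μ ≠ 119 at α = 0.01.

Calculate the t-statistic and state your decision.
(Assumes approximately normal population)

df = n - 1 = 55
SE = s/√n = 12/√56 = 1.6036
t = (x̄ - μ₀)/SE = (121.20 - 119)/1.6036 = 1.3719
Critical value: t_{0.005,55} = ±2.668
p-value ≈ 0.1757
Decision: fail to reject H₀

Answer: t = 1.3719, fail to reject H₀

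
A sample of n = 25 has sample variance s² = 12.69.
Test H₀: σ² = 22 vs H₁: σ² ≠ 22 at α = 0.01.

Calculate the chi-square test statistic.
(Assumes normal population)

df = n - 1 = 24
χ² = (n-1)s²/σ₀² = 24×12.69/22 = 13.8436
Critical values: χ²_{0.995,24} = 9.886, χ²_{0.005,24} = 45.559
Rejection region: χ² < 9.886 or χ² > 45.559
Decision: fail to reject H₀

Answer: χ² = 13.8436, fail to reject H₀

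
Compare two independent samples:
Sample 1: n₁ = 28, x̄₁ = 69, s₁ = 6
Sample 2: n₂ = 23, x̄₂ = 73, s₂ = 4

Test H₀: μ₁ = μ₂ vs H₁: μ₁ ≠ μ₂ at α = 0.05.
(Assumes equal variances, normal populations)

Pooled variance: s²_p = [27×6² + 22×4²]/(49) = 27.0204
s_p = 5.1981
SE = s_p×√(1/n₁ + 1/n₂) = 5.1981×√(1/28 + 1/23) = 1.4628
t = (x̄₁ - x̄₂)/SE = (69 - 73)/1.4628 = -2.7345
df = 49, t-critical = ±2.010
Decision: reject H₀

Answer: t = -2.7345, reject H₀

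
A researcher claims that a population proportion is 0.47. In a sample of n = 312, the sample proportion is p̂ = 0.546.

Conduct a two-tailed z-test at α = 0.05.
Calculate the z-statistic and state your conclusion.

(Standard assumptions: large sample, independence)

H₀: p = 0.47, H₁: p ≠ 0.47
Standard error: SE = √(p₀(1-p₀)/n) = √(0.47×0.53/312) = 0.028256
z-statistic: z = (p̂ - p₀)/SE = (0.546 - 0.47)/0.028256 = 2.6897
Critical value: z_0.025 = ±1.960
p-value = 0.0072
Decision: reject H₀ at α = 0.05

Answer: z = 2.6897, reject H₀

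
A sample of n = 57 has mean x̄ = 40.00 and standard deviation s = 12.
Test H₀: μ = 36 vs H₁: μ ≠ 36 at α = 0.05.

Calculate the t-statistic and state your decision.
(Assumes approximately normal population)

Answer: t = 2.5167, reject H₀

Derivation:
df = n - 1 = 56
SE = s/√n = 12/√57 = 1.5894
t = (x̄ - μ₀)/SE = (40.00 - 36)/1.5894 = 2.5167
Critical value: t_{0.025,56} = ±2.003
p-value ≈ 0.0147
Decision: reject H₀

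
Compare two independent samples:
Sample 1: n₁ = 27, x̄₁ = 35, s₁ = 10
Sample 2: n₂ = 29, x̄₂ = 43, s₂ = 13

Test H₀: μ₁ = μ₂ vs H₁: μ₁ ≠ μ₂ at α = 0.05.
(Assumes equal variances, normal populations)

Answer: t = -2.5672, reject H₀

Derivation:
Pooled variance: s²_p = [26×10² + 28×13²]/(54) = 135.7778
s_p = 11.6524
SE = s_p×√(1/n₁ + 1/n₂) = 11.6524×√(1/27 + 1/29) = 3.1162
t = (x̄₁ - x̄₂)/SE = (35 - 43)/3.1162 = -2.5672
df = 54, t-critical = ±2.005
Decision: reject H₀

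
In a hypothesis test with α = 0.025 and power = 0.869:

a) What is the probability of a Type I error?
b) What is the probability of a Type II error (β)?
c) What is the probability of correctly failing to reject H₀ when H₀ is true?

a) Type I error probability = α = 0.025
b) Power = P(reject H₀ | H₁ true) = 1 - β = 0.869, so Type II error probability = β = 1 - Power = 0.131
c) P(fail to reject H₀ | H₀ true) = 1 - α = 0.975

Answer: a) 0.025, b) 0.131, c) 0.975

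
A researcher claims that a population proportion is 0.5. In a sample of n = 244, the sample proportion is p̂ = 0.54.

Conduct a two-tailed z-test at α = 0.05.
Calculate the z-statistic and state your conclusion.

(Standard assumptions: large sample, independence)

H₀: p = 0.5, H₁: p ≠ 0.5
Standard error: SE = √(p₀(1-p₀)/n) = √(0.5×0.5/244) = 0.032009
z-statistic: z = (p̂ - p₀)/SE = (0.54 - 0.5)/0.032009 = 1.2496
Critical value: z_0.025 = ±1.960
p-value = 0.2114
Decision: fail to reject H₀ at α = 0.05

Answer: z = 1.2496, fail to reject H₀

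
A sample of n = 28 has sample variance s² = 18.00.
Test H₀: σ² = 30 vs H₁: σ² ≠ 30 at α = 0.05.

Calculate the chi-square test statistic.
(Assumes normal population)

Answer: χ² = 16.2000, fail to reject H₀

Derivation:
df = n - 1 = 27
χ² = (n-1)s²/σ₀² = 27×18.00/30 = 16.2000
Critical values: χ²_{0.975,27} = 14.573, χ²_{0.025,27} = 43.195
Rejection region: χ² < 14.573 or χ² > 43.195
Decision: fail to reject H₀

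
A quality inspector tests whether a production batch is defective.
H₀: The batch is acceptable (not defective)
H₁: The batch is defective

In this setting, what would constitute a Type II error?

Type I error: rejecting H₀ when it is actually true (false positive).
Type II error: failing to reject H₀ when H₁ is actually true (false negative).

Answer: Shipping a defective batch to customers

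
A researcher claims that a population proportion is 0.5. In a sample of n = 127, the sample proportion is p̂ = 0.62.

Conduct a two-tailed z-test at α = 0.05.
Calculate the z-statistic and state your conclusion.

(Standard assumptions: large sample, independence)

Answer: z = 2.7047, reject H₀

Derivation:
H₀: p = 0.5, H₁: p ≠ 0.5
Standard error: SE = √(p₀(1-p₀)/n) = √(0.5×0.5/127) = 0.044368
z-statistic: z = (p̂ - p₀)/SE = (0.62 - 0.5)/0.044368 = 2.7047
Critical value: z_0.025 = ±1.960
p-value = 0.0068
Decision: reject H₀ at α = 0.05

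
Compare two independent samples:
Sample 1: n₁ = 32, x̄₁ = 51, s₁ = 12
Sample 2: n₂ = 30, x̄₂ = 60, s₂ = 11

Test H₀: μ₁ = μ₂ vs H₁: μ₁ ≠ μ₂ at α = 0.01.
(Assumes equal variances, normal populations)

Answer: t = -3.0722, reject H₀

Derivation:
Pooled variance: s²_p = [31×12² + 29×11²]/(60) = 132.8833
s_p = 11.5275
SE = s_p×√(1/n₁ + 1/n₂) = 11.5275×√(1/32 + 1/30) = 2.9295
t = (x̄₁ - x̄₂)/SE = (51 - 60)/2.9295 = -3.0722
df = 60, t-critical = ±2.660
Decision: reject H₀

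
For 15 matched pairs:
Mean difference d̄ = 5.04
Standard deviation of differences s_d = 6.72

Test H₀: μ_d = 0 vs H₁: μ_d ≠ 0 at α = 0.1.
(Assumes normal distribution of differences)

df = n - 1 = 14
SE = s_d/√n = 6.72/√15 = 1.7351
t = d̄/SE = 5.04/1.7351 = 2.9047
Critical value: t_{0.05,14} = ±1.761
p-value ≈ 0.0115
Decision: reject H₀

Answer: t = 2.9047, reject H₀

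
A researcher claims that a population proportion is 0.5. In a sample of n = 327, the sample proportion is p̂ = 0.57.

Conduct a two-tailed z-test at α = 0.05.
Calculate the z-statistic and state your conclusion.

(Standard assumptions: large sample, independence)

H₀: p = 0.5, H₁: p ≠ 0.5
Standard error: SE = √(p₀(1-p₀)/n) = √(0.5×0.5/327) = 0.027650
z-statistic: z = (p̂ - p₀)/SE = (0.57 - 0.5)/0.027650 = 2.5316
Critical value: z_0.025 = ±1.960
p-value = 0.0114
Decision: reject H₀ at α = 0.05

Answer: z = 2.5316, reject H₀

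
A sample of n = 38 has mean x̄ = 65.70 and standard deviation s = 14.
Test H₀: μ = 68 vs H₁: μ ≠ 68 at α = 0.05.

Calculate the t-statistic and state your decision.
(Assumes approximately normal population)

df = n - 1 = 37
SE = s/√n = 14/√38 = 2.2711
t = (x̄ - μ₀)/SE = (65.70 - 68)/2.2711 = -1.0127
Critical value: t_{0.025,37} = ±2.026
p-value ≈ 0.3178
Decision: fail to reject H₀

Answer: t = -1.0127, fail to reject H₀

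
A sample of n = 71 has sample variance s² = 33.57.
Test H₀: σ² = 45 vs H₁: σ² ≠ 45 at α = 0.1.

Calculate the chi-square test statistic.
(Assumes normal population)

df = n - 1 = 70
χ² = (n-1)s²/σ₀² = 70×33.57/45 = 52.2200
Critical values: χ²_{0.95,70} = 51.739, χ²_{0.05,70} = 90.531
Rejection region: χ² < 51.739 or χ² > 90.531
Decision: fail to reject H₀

Answer: χ² = 52.2200, fail to reject H₀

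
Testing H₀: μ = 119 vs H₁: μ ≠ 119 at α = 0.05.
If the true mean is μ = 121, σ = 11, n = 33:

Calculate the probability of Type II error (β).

SE = σ/√n = 11/√33 = 1.9149
Critical values: μ₀ ± z_0.025×SE = 119 ± 1.960×1.9149
Acceptance region: (115.2468, 122.7532)
Under H₁ (μ = 121): z_high = (122.7532 - 121)/1.9149 = 0.9156, z_low = (115.2468 - 121)/1.9149 = -3.0044
β = P(not reject | H₁) = Φ(0.9156) - Φ(-3.0044) ≈ 0.8187

Answer: β ≈ 0.8187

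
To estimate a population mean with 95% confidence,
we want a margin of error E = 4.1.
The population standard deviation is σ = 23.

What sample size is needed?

z_0.025 = 1.960
n = (z×σ/E)² = (1.960×23/4.1)²
n = 120.8927
Round up: n = 121

Answer: n = 121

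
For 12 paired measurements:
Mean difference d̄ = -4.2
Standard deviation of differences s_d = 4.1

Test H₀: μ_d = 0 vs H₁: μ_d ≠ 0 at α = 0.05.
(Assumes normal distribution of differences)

df = n - 1 = 11
SE = s_d/√n = 4.1/√12 = 1.1836
t = d̄/SE = -4.2/1.1836 = -3.5485
Critical value: t_{0.025,11} = ±2.201
p-value ≈ 0.0046
Decision: reject H₀

Answer: t = -3.5485, reject H₀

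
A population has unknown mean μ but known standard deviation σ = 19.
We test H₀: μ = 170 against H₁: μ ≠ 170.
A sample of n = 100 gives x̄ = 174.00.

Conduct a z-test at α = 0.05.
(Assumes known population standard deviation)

Standard error: SE = σ/√n = 19/√100 = 1.9000
z-statistic: z = (x̄ - μ₀)/SE = (174.00 - 170)/1.9000 = 2.1053
Critical value: ±1.960
p-value = 0.0353
Decision: reject H₀

Answer: z = 2.1053, reject H₀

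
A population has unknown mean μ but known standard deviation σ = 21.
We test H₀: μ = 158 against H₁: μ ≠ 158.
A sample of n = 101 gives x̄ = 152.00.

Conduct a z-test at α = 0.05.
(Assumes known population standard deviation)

Answer: z = -2.8714, reject H₀

Derivation:
Standard error: SE = σ/√n = 21/√101 = 2.0896
z-statistic: z = (x̄ - μ₀)/SE = (152.00 - 158)/2.0896 = -2.8714
Critical value: ±1.960
p-value = 0.0041
Decision: reject H₀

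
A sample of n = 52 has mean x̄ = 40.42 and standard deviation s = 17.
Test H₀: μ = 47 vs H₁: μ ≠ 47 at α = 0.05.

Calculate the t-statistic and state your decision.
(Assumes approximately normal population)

df = n - 1 = 51
SE = s/√n = 17/√52 = 2.3575
t = (x̄ - μ₀)/SE = (40.42 - 47)/2.3575 = -2.7911
Critical value: t_{0.025,51} = ±2.008
p-value ≈ 0.0074
Decision: reject H₀

Answer: t = -2.7911, reject H₀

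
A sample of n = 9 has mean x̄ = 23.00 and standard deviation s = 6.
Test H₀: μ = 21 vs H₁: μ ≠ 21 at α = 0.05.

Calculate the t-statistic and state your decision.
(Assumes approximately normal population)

df = n - 1 = 8
SE = s/√n = 6/√9 = 2.0000
t = (x̄ - μ₀)/SE = (23.00 - 21)/2.0000 = 1.0000
Critical value: t_{0.025,8} = ±2.306
p-value ≈ 0.3466
Decision: fail to reject H₀

Answer: t = 1.0000, fail to reject H₀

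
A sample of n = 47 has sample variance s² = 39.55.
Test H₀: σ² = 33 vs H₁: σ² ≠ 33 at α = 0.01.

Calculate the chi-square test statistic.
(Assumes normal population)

Answer: χ² = 55.1303, fail to reject H₀

Derivation:
df = n - 1 = 46
χ² = (n-1)s²/σ₀² = 46×39.55/33 = 55.1303
Critical values: χ²_{0.995,46} = 25.041, χ²_{0.005,46} = 74.437
Rejection region: χ² < 25.041 or χ² > 74.437
Decision: fail to reject H₀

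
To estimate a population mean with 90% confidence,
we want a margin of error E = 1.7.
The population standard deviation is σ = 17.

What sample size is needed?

Answer: n = 271

Derivation:
z_0.05 = 1.645
n = (z×σ/E)² = (1.645×17/1.7)²
n = 270.6025
Round up: n = 271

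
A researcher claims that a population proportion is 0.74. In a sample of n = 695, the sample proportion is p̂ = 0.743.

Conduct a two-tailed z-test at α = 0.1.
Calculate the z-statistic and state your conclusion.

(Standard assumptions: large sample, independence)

Answer: z = 0.1803, fail to reject H₀

Derivation:
H₀: p = 0.74, H₁: p ≠ 0.74
Standard error: SE = √(p₀(1-p₀)/n) = √(0.74×0.26/695) = 0.016638
z-statistic: z = (p̂ - p₀)/SE = (0.743 - 0.74)/0.016638 = 0.1803
Critical value: z_0.05 = ±1.645
p-value = 0.8569
Decision: fail to reject H₀ at α = 0.1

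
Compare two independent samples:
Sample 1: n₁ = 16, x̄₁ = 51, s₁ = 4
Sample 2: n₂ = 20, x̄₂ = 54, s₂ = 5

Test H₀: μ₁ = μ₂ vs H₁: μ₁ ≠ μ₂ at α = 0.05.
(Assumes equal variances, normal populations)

Answer: t = -1.9505, fail to reject H₀

Derivation:
Pooled variance: s²_p = [15×4² + 19×5²]/(34) = 21.0294
s_p = 4.5858
SE = s_p×√(1/n₁ + 1/n₂) = 4.5858×√(1/16 + 1/20) = 1.5381
t = (x̄₁ - x̄₂)/SE = (51 - 54)/1.5381 = -1.9505
df = 34, t-critical = ±2.032
Decision: fail to reject H₀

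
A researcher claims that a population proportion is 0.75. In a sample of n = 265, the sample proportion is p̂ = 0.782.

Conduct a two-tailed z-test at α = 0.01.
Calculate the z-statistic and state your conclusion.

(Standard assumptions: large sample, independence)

H₀: p = 0.75, H₁: p ≠ 0.75
Standard error: SE = √(p₀(1-p₀)/n) = √(0.75×0.25/265) = 0.026600
z-statistic: z = (p̂ - p₀)/SE = (0.782 - 0.75)/0.026600 = 1.2030
Critical value: z_0.005 = ±2.576
p-value = 0.2290
Decision: fail to reject H₀ at α = 0.01

Answer: z = 1.2030, fail to reject H₀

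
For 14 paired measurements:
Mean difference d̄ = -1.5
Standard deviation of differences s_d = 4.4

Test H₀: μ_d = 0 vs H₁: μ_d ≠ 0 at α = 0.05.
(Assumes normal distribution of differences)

df = n - 1 = 13
SE = s_d/√n = 4.4/√14 = 1.1759
t = d̄/SE = -1.5/1.1759 = -1.2756
Critical value: t_{0.025,13} = ±2.160
p-value ≈ 0.2244
Decision: fail to reject H₀

Answer: t = -1.2756, fail to reject H₀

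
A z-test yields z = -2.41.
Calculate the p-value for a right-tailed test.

Answer: p-value ≈ 0.9920

Derivation:
For z = -2.41:
p = P(Z > -2.41) = 1 - Φ(-2.41) = 0.9920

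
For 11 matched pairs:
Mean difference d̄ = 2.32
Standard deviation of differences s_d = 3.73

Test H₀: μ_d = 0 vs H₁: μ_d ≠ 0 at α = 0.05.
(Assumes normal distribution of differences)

Answer: t = 2.0630, fail to reject H₀

Derivation:
df = n - 1 = 10
SE = s_d/√n = 3.73/√11 = 1.1246
t = d̄/SE = 2.32/1.1246 = 2.0630
Critical value: t_{0.025,10} = ±2.228
p-value ≈ 0.0661
Decision: fail to reject H₀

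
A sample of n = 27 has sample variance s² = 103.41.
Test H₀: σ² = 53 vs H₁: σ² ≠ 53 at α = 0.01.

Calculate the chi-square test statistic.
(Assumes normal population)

Answer: χ² = 50.7294, reject H₀

Derivation:
df = n - 1 = 26
χ² = (n-1)s²/σ₀² = 26×103.41/53 = 50.7294
Critical values: χ²_{0.995,26} = 11.160, χ²_{0.005,26} = 48.290
Rejection region: χ² < 11.160 or χ² > 48.290
Decision: reject H₀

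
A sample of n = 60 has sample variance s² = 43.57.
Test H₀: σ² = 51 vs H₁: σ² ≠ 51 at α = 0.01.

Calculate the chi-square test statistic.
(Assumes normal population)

Answer: χ² = 50.4045, fail to reject H₀

Derivation:
df = n - 1 = 59
χ² = (n-1)s²/σ₀² = 59×43.57/51 = 50.4045
Critical values: χ²_{0.995,59} = 34.770, χ²_{0.005,59} = 90.715
Rejection region: χ² < 34.770 or χ² > 90.715
Decision: fail to reject H₀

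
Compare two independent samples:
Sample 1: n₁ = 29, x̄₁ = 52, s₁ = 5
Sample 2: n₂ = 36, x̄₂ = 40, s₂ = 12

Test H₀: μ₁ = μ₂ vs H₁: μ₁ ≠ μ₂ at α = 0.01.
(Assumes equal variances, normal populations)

Pooled variance: s²_p = [28×5² + 35×12²]/(63) = 91.1111
s_p = 9.5452
SE = s_p×√(1/n₁ + 1/n₂) = 9.5452×√(1/29 + 1/36) = 2.3817
t = (x̄₁ - x̄₂)/SE = (52 - 40)/2.3817 = 5.0384
df = 63, t-critical = ±2.656
Decision: reject H₀

Answer: t = 5.0384, reject H₀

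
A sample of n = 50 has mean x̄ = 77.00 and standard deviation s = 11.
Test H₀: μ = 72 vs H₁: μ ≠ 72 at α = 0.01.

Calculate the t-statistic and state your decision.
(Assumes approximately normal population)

df = n - 1 = 49
SE = s/√n = 11/√50 = 1.5556
t = (x̄ - μ₀)/SE = (77.00 - 72)/1.5556 = 3.2142
Critical value: t_{0.005,49} = ±2.680
p-value ≈ 0.0023
Decision: reject H₀

Answer: t = 3.2142, reject H₀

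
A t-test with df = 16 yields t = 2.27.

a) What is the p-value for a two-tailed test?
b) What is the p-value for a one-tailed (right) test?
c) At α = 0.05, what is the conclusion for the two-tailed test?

Answer: a) 0.0374, b) 0.0187, c) reject H₀

Derivation:
Using t-distribution with df = 16:
a) Two-tailed: p = 2×P(T > 2.27) = 0.0374
b) One-tailed: p = P(T > 2.27) = 0.0187
c) 0.0374 < 0.05, reject H₀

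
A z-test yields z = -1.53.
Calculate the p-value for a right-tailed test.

Answer: p-value ≈ 0.9370

Derivation:
For z = -1.53:
p = P(Z > -1.53) = 1 - Φ(-1.53) = 0.9370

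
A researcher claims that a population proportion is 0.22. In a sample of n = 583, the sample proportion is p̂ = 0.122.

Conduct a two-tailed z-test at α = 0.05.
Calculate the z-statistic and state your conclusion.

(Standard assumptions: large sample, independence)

Answer: z = -5.7123, reject H₀

Derivation:
H₀: p = 0.22, H₁: p ≠ 0.22
Standard error: SE = √(p₀(1-p₀)/n) = √(0.22×0.78/583) = 0.017156
z-statistic: z = (p̂ - p₀)/SE = (0.122 - 0.22)/0.017156 = -5.7123
Critical value: z_0.025 = ±1.960
p-value < 0.0001
Decision: reject H₀ at α = 0.05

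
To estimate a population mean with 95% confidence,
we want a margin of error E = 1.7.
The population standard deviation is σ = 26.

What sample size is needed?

z_0.025 = 1.960
n = (z×σ/E)² = (1.960×26/1.7)²
n = 898.5888
Round up: n = 899

Answer: n = 899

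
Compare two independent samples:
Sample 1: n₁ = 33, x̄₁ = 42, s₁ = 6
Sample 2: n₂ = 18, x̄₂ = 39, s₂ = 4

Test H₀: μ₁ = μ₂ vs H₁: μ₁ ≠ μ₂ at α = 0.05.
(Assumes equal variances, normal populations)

Pooled variance: s²_p = [32×6² + 17×4²]/(49) = 29.0612
s_p = 5.3908
SE = s_p×√(1/n₁ + 1/n₂) = 5.3908×√(1/33 + 1/18) = 1.5796
t = (x̄₁ - x̄₂)/SE = (42 - 39)/1.5796 = 1.8992
df = 49, t-critical = ±2.010
Decision: fail to reject H₀

Answer: t = 1.8992, fail to reject H₀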